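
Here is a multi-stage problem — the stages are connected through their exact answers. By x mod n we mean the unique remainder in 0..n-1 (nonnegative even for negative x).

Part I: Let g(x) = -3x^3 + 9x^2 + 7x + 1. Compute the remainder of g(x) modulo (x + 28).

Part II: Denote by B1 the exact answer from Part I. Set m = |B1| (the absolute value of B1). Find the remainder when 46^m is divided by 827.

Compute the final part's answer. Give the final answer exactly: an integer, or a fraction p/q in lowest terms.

Part I: remainder = value at the root: -3*(-28)^3 + 9*(-28)^2 + 7*(-28)^1 + 1 = (65856) + (7056) + (-196) + (1) = 72717; answer 72717
Part II: B1 = 72717; m = 72717; squarings mod 827: 46^1=46, 46^2=462, 46^4=78, 46^8=295, 46^16=190, 46^32=539, 46^64=244, 46^128=819, 46^256=64, 46^512=788, 46^1024=694, 46^2048=322, 46^4096=309, 46^8192=376, 46^16384=786, 46^32768=27, 46^65536=729; 46^72717 = 46^1 * 46^4 * 46^8 * 46^1024 * 46^2048 * 46^4096 * 46^65536 = 21 (mod 827); answer 21

21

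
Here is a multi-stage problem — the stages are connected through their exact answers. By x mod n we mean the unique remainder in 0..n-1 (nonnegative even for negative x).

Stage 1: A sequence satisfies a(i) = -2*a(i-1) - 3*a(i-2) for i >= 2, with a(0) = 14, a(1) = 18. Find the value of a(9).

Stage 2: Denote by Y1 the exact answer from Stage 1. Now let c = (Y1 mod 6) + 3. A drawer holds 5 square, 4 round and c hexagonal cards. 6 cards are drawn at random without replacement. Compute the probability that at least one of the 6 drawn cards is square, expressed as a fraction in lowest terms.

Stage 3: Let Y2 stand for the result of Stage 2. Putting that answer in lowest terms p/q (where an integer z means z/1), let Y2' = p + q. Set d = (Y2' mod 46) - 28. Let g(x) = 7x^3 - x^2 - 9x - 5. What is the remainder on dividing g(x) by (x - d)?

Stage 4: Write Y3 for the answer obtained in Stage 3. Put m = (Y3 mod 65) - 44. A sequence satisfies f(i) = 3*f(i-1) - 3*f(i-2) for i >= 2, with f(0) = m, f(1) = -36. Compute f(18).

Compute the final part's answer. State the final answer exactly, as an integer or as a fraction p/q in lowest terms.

472392

Stage 1: a(2) = -2*(18) - 3*(14) = -78; iterating: a(2)=-78, a(3)=102, a(4)=30, a(5)=-366, a(6)=642, a(7)=-186, a(8)=-1554, a(9)=3666; answer 3666
Stage 2: Y1 = 3666; c = 3; total draws C(12,6) = 924; complement C(7,6) = 7; favorable 924 - 7 = 917; P = 131/132; answer 131/132
Stage 3: Y2 = 131/132; threaded value p + q = 263; d = 5; remainder = value at the root: 7*(5)^3 - 1*(5)^2 - 9*(5)^1 - 5 = (875) + (-25) + (-45) + (-5) = 800; answer 800
Stage 4: Y3 = 800; m = -24; f(2) = 3*(-36) - 3*(-24) = -36; iterating: f(2)=-36, f(3)=0, f(4)=108, f(5)=324, f(6)=648, f(7)=972, f(8)=972, f(9)=0, f(10)=-2916, f(11)=-8748, f(12)=-17496, f(13)=-26244, f(14)=-26244, f(15)=0, f(16)=78732, f(17)=236196, f(18)=472392; answer 472392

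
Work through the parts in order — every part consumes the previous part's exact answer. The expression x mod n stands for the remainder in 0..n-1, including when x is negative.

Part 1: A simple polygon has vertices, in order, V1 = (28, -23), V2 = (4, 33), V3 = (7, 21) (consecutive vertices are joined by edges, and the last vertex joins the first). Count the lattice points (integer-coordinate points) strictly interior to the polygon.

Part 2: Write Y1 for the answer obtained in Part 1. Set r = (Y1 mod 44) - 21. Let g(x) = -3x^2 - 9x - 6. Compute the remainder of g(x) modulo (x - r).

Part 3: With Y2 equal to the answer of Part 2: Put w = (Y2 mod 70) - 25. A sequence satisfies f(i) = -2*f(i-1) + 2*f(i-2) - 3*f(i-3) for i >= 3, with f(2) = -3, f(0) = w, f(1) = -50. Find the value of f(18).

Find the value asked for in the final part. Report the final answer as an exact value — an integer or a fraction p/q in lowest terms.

2562935575

Part 1: cross terms: (28*33 - 4*-23)=1016, (4*21 - 7*33)=-147, (7*-23 - 28*21)=-749; twice the area = |120| = 120; area = 60; boundary points = 8 + 3 + 1 = 12; strictly interior points = area - boundary/2 + 1 = 55; answer 55
Part 2: Y1 = 55; r = -10; remainder = value at the root: -3*(-10)^2 - 9*(-10)^1 - 6 = (-300) + (90) + (-6) = -216; answer -216
Part 3: Y2 = -216; w = 39; f(3) = -2*(-3) + 2*(-50) - 3*(39) = -211; iterating: f(3)=-211, f(4)=566, f(5)=-1545, f(6)=4855, f(7)=-14498, f(8)=43341, f(9)=-130243, f(10)=390662, f(11)=-1171833, f(12)=3515719, f(13)=-10547090, f(14)=31641117, f(15)=-94923571, f(16)=284770646, f(17)=-854311785, f(18)=2562935575; answer 2562935575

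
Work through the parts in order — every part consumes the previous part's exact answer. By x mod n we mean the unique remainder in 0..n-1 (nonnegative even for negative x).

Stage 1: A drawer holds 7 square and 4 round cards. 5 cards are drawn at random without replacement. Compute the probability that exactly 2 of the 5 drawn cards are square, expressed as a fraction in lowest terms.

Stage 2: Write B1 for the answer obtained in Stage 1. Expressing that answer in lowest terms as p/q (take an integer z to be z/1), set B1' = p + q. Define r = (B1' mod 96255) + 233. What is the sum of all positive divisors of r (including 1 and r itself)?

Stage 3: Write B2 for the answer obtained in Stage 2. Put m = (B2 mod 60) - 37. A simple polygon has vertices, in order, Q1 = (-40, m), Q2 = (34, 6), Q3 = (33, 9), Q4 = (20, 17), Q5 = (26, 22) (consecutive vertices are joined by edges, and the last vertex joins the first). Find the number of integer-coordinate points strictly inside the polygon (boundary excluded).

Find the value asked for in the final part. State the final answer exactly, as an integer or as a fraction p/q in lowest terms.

Stage 1: total draws C(11,5) = 462; favorable C(7,2)*C(4,3) = 84; P = 2/11; answer 2/11
Stage 2: B1 = 2/11; threaded value p + q = 13; r = 246; 246 = 2 * 3 * 41; sigma = (1 + 2) * (1 + 3) * (1 + 41) = 3 * 4 * 42 = 504; answer 504
Stage 3: B2 = 504; m = -13; cross terms: (-40*6 - 34*-13)=202, (34*9 - 33*6)=108, (33*17 - 20*9)=381, (20*22 - 26*17)=-2, (26*-13 - -40*22)=542; twice the area = |1231| = 1231; area = 1231/2; boundary points = 1 + 1 + 1 + 1 + 1 = 5; strictly interior points = area - boundary/2 + 1 = 614; answer 614

614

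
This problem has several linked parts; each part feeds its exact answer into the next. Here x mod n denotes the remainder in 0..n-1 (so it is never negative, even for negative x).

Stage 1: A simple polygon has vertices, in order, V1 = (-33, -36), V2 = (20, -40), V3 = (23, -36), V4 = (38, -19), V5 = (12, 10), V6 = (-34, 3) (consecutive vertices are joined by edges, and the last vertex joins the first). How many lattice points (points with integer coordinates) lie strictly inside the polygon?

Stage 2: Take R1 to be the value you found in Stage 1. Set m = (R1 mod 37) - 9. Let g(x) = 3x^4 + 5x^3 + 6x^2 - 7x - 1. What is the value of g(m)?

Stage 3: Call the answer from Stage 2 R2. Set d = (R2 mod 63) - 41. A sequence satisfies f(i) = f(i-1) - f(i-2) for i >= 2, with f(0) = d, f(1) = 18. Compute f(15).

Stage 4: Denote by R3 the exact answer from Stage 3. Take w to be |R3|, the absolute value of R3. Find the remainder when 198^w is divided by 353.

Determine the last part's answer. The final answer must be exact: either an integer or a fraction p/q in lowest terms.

295

Stage 1: cross terms: (-33*-40 - 20*-36)=2040, (20*-36 - 23*-40)=200, (23*-19 - 38*-36)=931, (38*10 - 12*-19)=608, (12*3 - -34*10)=376, (-34*-36 - -33*3)=1323; twice the area = |5478| = 5478; area = 2739; boundary points = 1 + 1 + 1 + 1 + 1 + 1 = 6; strictly interior points = area - boundary/2 + 1 = 2737; answer 2737
Stage 2: R1 = 2737; m = 27; 3*(27)^4 + 5*(27)^3 + 6*(27)^2 - 7*(27)^1 - 1 = (1594323) + (98415) + (4374) + (-189) + (-1) = 1696922; answer 1696922
Stage 3: R2 = 1696922; d = -24; f(2) = 1*(18) - 1*(-24) = 42; iterating: f(2)=42, f(3)=24, f(4)=-18, f(5)=-42, f(6)=-24, f(7)=18, f(8)=42, f(9)=24, f(10)=-18, f(11)=-42, f(12)=-24, f(13)=18, f(14)=42, f(15)=24; answer 24
Stage 4: R3 = 24; w = 24; squarings mod 353: 198^1=198, 198^2=21, 198^4=88, 198^8=331, 198^16=131; 198^24 = 198^8 * 198^16 = 295 (mod 353); answer 295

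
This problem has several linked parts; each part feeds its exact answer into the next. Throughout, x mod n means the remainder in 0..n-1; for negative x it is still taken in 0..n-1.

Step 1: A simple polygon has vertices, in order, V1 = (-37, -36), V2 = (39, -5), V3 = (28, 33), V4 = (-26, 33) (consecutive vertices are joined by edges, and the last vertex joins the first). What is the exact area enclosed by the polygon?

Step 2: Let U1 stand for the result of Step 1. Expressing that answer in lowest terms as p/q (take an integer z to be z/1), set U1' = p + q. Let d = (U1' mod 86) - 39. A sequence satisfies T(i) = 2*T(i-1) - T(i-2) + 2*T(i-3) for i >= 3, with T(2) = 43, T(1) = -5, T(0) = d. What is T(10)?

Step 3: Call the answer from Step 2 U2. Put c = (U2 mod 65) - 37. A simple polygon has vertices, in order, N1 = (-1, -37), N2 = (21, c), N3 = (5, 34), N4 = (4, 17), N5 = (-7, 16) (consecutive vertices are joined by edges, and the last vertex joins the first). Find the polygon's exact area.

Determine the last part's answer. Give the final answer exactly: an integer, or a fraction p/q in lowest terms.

Step 1: cross terms: (-37*-5 - 39*-36)=1589, (39*33 - 28*-5)=1427, (28*33 - -26*33)=1782, (-26*-36 - -37*33)=2157; twice the area = |6955| = 6955; area = 6955/2; answer 6955/2
Step 2: U1 = 6955/2; threaded value p + q = 6957; d = 38; T(3) = 2*(43) - 1*(-5) + 2*(38) = 167; iterating: T(3)=167, T(4)=281, T(5)=481, T(6)=1015, T(7)=2111, T(8)=4169, T(9)=8257, T(10)=16567; answer 16567
Step 3: U2 = 16567; c = 20; cross terms: (-1*20 - 21*-37)=757, (21*34 - 5*20)=614, (5*17 - 4*34)=-51, (4*16 - -7*17)=183, (-7*-37 - -1*16)=275; twice the area = |1778| = 1778; area = 889; answer 889

889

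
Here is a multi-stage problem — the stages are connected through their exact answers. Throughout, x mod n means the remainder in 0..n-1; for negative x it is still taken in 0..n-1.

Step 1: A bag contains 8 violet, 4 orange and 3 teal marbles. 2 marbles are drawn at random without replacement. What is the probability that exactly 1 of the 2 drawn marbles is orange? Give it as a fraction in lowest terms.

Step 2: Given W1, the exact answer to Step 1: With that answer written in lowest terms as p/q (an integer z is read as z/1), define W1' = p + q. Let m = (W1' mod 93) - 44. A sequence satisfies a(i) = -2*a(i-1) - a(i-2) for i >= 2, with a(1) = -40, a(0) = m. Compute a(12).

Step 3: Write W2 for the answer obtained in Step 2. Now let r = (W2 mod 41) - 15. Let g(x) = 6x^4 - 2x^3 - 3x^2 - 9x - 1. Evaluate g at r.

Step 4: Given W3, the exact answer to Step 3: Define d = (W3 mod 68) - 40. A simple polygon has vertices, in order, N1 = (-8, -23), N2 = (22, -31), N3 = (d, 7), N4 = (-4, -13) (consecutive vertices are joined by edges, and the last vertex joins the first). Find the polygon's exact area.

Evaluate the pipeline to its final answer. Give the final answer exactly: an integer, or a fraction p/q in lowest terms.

525

Step 1: total draws C(15,2) = 105; favorable C(4,1)*C(11,1) = 44; P = 44/105; answer 44/105
Step 2: W1 = 44/105; threaded value p + q = 149; m = 12; a(2) = -2*(-40) - 1*(12) = 68; iterating: a(2)=68, a(3)=-96, a(4)=124, a(5)=-152, a(6)=180, a(7)=-208, a(8)=236, a(9)=-264, a(10)=292, a(11)=-320, a(12)=348; answer 348
Step 3: W2 = 348; r = 5; 6*(5)^4 - 2*(5)^3 - 3*(5)^2 - 9*(5)^1 - 1 = (3750) + (-250) + (-75) + (-45) + (-1) = 3379; answer 3379
Step 4: W3 = 3379; d = 7; cross terms: (-8*-31 - 22*-23)=754, (22*7 - 7*-31)=371, (7*-13 - -4*7)=-63, (-4*-23 - -8*-13)=-12; twice the area = |1050| = 1050; area = 525; answer 525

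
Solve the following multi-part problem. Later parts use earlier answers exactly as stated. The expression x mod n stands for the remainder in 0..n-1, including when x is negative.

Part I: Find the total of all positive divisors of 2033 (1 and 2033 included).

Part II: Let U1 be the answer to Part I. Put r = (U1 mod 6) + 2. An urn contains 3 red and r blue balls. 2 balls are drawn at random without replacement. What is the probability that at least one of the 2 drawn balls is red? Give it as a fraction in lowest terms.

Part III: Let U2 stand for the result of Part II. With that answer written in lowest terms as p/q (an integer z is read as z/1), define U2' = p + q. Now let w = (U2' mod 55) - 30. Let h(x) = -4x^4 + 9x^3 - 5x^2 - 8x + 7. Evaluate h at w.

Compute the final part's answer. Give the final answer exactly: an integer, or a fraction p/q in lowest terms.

-71053

Part I: 2033 = 19 * 107; sigma = (1 + 19) * (1 + 107) = 20 * 108 = 2160; answer 2160
Part II: U1 = 2160; r = 2; total draws C(5,2) = 10; complement C(2,2) = 1; favorable 10 - 1 = 9; P = 9/10; answer 9/10
Part III: U2 = 9/10; threaded value p + q = 19; w = -11; -4*(-11)^4 + 9*(-11)^3 - 5*(-11)^2 - 8*(-11)^1 + 7 = (-58564) + (-11979) + (-605) + (88) + (7) = -71053; answer -71053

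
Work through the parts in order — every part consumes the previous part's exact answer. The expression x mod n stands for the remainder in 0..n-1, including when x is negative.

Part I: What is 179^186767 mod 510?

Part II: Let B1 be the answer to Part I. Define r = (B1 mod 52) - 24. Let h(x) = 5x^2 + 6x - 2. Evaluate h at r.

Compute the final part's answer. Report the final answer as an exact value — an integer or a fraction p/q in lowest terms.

2781

Part I: squarings mod 510: 179^1=179, 179^2=421, 179^4=271, 179^8=1, 179^16=1, 179^32=1, 179^64=1, 179^128=1, 179^256=1, 179^512=1, 179^1024=1, 179^2048=1, 179^4096=1, 179^8192=1, 179^16384=1, 179^32768=1, 179^65536=1, 179^131072=1; 179^186767 = 179^1 * 179^2 * 179^4 * 179^8 * 179^128 * 179^256 * 179^2048 * 179^4096 * 179^16384 * 179^32768 * 179^131072 = 359 (mod 510); answer 359
Part II: B1 = 359; r = 23; 5*(23)^2 + 6*(23)^1 - 2 = (2645) + (138) + (-2) = 2781; answer 2781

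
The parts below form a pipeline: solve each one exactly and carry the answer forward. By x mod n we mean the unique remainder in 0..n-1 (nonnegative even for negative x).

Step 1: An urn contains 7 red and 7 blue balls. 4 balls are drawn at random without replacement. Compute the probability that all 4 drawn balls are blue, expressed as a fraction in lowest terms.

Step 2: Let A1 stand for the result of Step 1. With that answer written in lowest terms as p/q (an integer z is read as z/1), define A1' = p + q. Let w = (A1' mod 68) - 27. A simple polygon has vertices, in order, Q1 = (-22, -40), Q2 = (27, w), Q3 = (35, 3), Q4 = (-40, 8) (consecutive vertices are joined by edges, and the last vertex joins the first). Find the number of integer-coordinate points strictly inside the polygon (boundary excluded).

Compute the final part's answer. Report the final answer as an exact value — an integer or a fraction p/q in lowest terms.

Step 1: total draws C(14,4) = 1001; favorable C(7,4) = 35; P = 5/143; answer 5/143
Step 2: A1 = 5/143; threaded value p + q = 148; w = -15; cross terms: (-22*-15 - 27*-40)=1410, (27*3 - 35*-15)=606, (35*8 - -40*3)=400, (-40*-40 - -22*8)=1776; twice the area = |4192| = 4192; area = 2096; boundary points = 1 + 2 + 5 + 6 = 14; strictly interior points = area - boundary/2 + 1 = 2090; answer 2090

2090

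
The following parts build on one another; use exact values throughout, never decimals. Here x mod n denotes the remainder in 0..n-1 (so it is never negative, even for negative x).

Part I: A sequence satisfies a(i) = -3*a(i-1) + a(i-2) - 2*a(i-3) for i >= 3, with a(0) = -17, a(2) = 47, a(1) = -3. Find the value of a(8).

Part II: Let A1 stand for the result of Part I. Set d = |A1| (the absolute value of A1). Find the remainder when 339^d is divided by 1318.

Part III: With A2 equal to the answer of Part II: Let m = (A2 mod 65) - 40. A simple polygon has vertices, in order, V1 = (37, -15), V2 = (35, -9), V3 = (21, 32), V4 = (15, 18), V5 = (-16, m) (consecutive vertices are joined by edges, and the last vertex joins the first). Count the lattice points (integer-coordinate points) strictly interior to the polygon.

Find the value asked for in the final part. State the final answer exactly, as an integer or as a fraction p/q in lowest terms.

Part I: a(3) = -3*(47) + 1*(-3) - 2*(-17) = -110; iterating: a(3)=-110, a(4)=383, a(5)=-1353, a(6)=4662, a(7)=-16105, a(8)=55683; answer 55683
Part II: A1 = 55683; d = 55683; squarings mod 1318: 339^1=339, 339^2=255, 339^4=443, 339^8=1185, 339^16=555, 339^32=931, 339^64=835, 339^128=3, 339^256=9, 339^512=81, 339^1024=1289, 339^2048=841, 339^4096=833, 339^8192=621, 339^16384=785, 339^32768=719; 339^55683 = 339^1 * 339^2 * 339^128 * 339^256 * 339^2048 * 339^4096 * 339^16384 * 339^32768 = 1141 (mod 1318); answer 1141
Part III: A2 = 1141; m = -4; cross terms: (37*-9 - 35*-15)=192, (35*32 - 21*-9)=1309, (21*18 - 15*32)=-102, (15*-4 - -16*18)=228, (-16*-15 - 37*-4)=388; twice the area = |2015| = 2015; area = 2015/2; boundary points = 2 + 1 + 2 + 1 + 1 = 7; strictly interior points = area - boundary/2 + 1 = 1005; answer 1005

1005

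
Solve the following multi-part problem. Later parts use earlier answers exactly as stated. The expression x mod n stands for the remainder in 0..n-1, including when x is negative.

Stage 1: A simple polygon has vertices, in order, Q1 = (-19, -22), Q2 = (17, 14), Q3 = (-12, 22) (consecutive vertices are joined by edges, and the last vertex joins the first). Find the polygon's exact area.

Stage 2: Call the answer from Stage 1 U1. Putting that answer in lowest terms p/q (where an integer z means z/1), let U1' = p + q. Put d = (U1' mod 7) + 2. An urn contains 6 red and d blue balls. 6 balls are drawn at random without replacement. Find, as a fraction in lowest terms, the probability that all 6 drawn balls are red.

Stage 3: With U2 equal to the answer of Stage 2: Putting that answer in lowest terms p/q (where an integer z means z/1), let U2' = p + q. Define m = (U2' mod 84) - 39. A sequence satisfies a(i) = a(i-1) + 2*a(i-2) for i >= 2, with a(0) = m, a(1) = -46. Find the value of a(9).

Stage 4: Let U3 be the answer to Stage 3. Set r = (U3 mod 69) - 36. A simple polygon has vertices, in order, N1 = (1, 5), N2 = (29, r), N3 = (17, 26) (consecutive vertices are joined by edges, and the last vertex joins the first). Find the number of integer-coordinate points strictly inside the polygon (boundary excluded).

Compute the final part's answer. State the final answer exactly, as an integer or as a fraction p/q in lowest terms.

Stage 1: cross terms: (-19*14 - 17*-22)=108, (17*22 - -12*14)=542, (-12*-22 - -19*22)=682; twice the area = |1332| = 1332; area = 666; answer 666
Stage 2: U1 = 666; threaded value p + q = 667; d = 4; total draws C(10,6) = 210; favorable C(6,6) = 1; P = 1/210; answer 1/210
Stage 3: U2 = 1/210; threaded value p + q = 211; m = 4; a(2) = 1*(-46) + 2*(4) = -38; iterating: a(2)=-38, a(3)=-130, a(4)=-206, a(5)=-466, a(6)=-878, a(7)=-1810, a(8)=-3566, a(9)=-7186; answer -7186
Stage 4: U3 = -7186; r = 23; cross terms: (1*23 - 29*5)=-122, (29*26 - 17*23)=363, (17*5 - 1*26)=59; twice the area = |300| = 300; area = 150; boundary points = 2 + 3 + 1 = 6; strictly interior points = area - boundary/2 + 1 = 148; answer 148

148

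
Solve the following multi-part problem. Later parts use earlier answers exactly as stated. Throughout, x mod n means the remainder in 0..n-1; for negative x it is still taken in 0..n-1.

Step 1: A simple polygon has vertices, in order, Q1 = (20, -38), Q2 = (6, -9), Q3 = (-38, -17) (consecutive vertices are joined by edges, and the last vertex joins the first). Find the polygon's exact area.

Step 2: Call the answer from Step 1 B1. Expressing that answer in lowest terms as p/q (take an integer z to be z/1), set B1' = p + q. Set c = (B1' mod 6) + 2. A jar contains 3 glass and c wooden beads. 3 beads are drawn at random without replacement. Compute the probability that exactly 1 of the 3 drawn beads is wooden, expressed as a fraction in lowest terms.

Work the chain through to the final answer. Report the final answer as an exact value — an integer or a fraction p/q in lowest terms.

Step 1: cross terms: (20*-9 - 6*-38)=48, (6*-17 - -38*-9)=-444, (-38*-38 - 20*-17)=1784; twice the area = |1388| = 1388; area = 694; answer 694
Step 2: B1 = 694; threaded value p + q = 695; c = 7; total draws C(10,3) = 120; favorable C(7,1)*C(3,2) = 21; P = 7/40; answer 7/40

7/40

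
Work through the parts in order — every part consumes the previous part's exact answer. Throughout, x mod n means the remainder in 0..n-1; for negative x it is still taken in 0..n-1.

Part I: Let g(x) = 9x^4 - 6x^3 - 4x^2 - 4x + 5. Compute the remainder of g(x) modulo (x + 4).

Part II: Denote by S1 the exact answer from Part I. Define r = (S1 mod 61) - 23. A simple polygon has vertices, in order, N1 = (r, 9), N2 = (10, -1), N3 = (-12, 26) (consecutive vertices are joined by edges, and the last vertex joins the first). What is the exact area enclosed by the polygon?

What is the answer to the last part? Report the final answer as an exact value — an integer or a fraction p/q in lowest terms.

77/2

Part I: remainder = value at the root: 9*(-4)^4 - 6*(-4)^3 - 4*(-4)^2 - 4*(-4)^1 + 5 = (2304) + (384) + (-64) + (16) + (5) = 2645; answer 2645
Part II: S1 = 2645; r = -1; cross terms: (-1*-1 - 10*9)=-89, (10*26 - -12*-1)=248, (-12*9 - -1*26)=-82; twice the area = |77| = 77; area = 77/2; answer 77/2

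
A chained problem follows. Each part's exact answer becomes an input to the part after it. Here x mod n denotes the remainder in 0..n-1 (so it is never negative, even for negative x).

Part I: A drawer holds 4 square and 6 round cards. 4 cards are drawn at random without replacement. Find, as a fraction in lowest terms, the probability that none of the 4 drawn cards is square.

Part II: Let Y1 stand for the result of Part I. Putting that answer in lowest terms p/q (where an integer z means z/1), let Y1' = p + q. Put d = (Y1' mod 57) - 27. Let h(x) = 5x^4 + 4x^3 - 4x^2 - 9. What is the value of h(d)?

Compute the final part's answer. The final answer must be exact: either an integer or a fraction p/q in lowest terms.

96183

Part I: total draws C(10,4) = 210; favorable C(6,4) = 15; P = 1/14; answer 1/14
Part II: Y1 = 1/14; threaded value p + q = 15; d = -12; 5*(-12)^4 + 4*(-12)^3 - 4*(-12)^2 - 9 = (103680) + (-6912) + (-576) + (-9) = 96183; answer 96183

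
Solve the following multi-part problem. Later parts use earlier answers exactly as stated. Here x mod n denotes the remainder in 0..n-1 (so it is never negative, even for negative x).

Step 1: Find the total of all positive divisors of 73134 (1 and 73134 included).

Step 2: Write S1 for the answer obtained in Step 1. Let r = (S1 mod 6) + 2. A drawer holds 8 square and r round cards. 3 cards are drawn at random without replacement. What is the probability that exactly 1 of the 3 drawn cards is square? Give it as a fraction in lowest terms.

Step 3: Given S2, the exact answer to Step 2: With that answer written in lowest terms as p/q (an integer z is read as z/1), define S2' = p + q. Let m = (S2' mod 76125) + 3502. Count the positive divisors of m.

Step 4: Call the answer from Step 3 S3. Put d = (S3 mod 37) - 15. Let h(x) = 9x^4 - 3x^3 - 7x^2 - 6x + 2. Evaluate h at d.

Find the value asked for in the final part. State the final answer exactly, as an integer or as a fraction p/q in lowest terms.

Step 1: 73134 = 2 * 3^2 * 17 * 239; sigma = (1 + 2) * (1 + 3 + 9) * (1 + 17) * (1 + 239) = 3 * 13 * 18 * 240 = 168480; answer 168480
Step 2: S1 = 168480; r = 2; total draws C(10,3) = 120; favorable C(8,1)*C(2,2) = 8; P = 1/15; answer 1/15
Step 3: S2 = 1/15; threaded value p + q = 16; m = 3518; 3518 = 2 * 1759; number of divisors = (1+1) * (1+1) = 4; answer 4
Step 4: S3 = 4; d = -11; 9*(-11)^4 - 3*(-11)^3 - 7*(-11)^2 - 6*(-11)^1 + 2 = (131769) + (3993) + (-847) + (66) + (2) = 134983; answer 134983

134983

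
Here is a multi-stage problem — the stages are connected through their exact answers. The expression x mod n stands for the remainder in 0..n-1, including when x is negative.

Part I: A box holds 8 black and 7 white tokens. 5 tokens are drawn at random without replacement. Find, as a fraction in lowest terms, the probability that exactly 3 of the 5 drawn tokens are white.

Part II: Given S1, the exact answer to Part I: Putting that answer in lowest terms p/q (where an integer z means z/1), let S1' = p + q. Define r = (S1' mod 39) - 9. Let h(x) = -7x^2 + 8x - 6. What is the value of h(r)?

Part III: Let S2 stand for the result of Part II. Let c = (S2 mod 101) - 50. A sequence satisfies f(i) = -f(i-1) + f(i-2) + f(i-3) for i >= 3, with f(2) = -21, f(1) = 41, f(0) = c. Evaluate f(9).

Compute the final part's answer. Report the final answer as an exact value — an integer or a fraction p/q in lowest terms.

113

Part I: total draws C(15,5) = 3003; favorable C(7,3)*C(8,2) = 980; P = 140/429; answer 140/429
Part II: S1 = 140/429; threaded value p + q = 569; r = 14; -7*(14)^2 + 8*(14)^1 - 6 = (-1372) + (112) + (-6) = -1266; answer -1266
Part III: S2 = -1266; c = -3; f(3) = -1*(-21) + 1*(41) + 1*(-3) = 59; iterating: f(3)=59, f(4)=-39, f(5)=77, f(6)=-57, f(7)=95, f(8)=-75, f(9)=113; answer 113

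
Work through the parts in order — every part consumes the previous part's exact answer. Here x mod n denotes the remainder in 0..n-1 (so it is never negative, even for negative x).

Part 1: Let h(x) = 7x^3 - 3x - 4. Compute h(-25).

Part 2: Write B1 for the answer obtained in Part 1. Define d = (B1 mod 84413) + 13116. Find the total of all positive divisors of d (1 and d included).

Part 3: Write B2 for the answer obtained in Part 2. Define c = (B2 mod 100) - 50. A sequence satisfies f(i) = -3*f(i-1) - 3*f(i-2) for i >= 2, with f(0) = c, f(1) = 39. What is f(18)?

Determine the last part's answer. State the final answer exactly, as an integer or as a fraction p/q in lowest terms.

Part 1: 7*(-25)^3 - 3*(-25)^1 - 4 = (-109375) + (75) + (-4) = -109304; answer -109304
Part 2: B1 = -109304; d = 72638; 72638 = 2 * 36319; sigma = (1 + 2) * (1 + 36319) = 3 * 36320 = 108960; answer 108960
Part 3: B2 = 108960; c = 10; f(2) = -3*(39) - 3*(10) = -147; iterating: f(2)=-147, f(3)=324, f(4)=-531, f(5)=621, f(6)=-270, f(7)=-1053, f(8)=3969, f(9)=-8748, f(10)=14337, f(11)=-16767, f(12)=7290, f(13)=28431, f(14)=-107163, f(15)=236196, f(16)=-387099, f(17)=452709, f(18)=-196830; answer -196830

-196830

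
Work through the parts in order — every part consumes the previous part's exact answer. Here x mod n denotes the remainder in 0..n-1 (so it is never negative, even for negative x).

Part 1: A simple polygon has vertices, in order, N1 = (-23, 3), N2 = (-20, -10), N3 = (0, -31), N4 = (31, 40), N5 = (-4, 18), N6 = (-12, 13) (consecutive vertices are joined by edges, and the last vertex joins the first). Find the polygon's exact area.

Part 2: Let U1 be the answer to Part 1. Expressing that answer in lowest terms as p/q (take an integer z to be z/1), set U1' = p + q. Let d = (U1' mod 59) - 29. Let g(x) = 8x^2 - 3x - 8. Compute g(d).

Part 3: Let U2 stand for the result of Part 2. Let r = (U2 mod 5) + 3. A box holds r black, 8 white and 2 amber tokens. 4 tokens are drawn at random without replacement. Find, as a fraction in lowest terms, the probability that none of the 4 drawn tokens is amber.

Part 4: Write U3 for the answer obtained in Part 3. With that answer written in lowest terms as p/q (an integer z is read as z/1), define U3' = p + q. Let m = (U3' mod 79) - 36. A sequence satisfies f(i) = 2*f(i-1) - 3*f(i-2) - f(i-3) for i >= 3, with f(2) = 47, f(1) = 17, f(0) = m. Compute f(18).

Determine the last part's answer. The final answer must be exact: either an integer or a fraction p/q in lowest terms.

-1058572

Part 1: cross terms: (-23*-10 - -20*3)=290, (-20*-31 - 0*-10)=620, (0*40 - 31*-31)=961, (31*18 - -4*40)=718, (-4*13 - -12*18)=164, (-12*3 - -23*13)=263; twice the area = |3016| = 3016; area = 1508; answer 1508
Part 2: U1 = 1508; threaded value p + q = 1509; d = 5; 8*(5)^2 - 3*(5)^1 - 8 = (200) + (-15) + (-8) = 177; answer 177
Part 3: U2 = 177; r = 5; total draws C(15,4) = 1365; favorable C(13,4) = 715; P = 11/21; answer 11/21
Part 4: U3 = 11/21; threaded value p + q = 32; m = -4; f(3) = 2*(47) - 3*(17) - 1*(-4) = 47; iterating: f(3)=47, f(4)=-64, f(5)=-316, f(6)=-487, f(7)=38, f(8)=1853, f(9)=4079, f(10)=2561, f(11)=-8968, f(12)=-29698, f(13)=-35053, f(14)=27956, f(15)=190769, f(16)=332723, f(17)=65183, f(18)=-1058572; answer -1058572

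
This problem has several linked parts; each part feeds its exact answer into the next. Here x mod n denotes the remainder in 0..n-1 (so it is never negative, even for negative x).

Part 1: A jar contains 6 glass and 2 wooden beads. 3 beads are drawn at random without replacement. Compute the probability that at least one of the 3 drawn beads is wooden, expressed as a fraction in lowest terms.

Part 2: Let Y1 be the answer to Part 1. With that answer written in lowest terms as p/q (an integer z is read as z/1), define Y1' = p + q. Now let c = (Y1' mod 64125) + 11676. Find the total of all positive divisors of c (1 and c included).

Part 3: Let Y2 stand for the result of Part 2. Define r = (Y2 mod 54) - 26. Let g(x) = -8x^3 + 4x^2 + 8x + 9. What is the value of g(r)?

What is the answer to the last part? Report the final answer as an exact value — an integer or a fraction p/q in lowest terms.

-7511

Part 1: total draws C(8,3) = 56; complement C(6,3) = 20; favorable 56 - 20 = 36; P = 9/14; answer 9/14
Part 2: Y1 = 9/14; threaded value p + q = 23; c = 11699; 11699 is prime, so its only divisors are 1 and 11699; sigma = 1 + 11699 = 11700; answer 11700
Part 3: Y2 = 11700; r = 10; -8*(10)^3 + 4*(10)^2 + 8*(10)^1 + 9 = (-8000) + (400) + (80) + (9) = -7511; answer -7511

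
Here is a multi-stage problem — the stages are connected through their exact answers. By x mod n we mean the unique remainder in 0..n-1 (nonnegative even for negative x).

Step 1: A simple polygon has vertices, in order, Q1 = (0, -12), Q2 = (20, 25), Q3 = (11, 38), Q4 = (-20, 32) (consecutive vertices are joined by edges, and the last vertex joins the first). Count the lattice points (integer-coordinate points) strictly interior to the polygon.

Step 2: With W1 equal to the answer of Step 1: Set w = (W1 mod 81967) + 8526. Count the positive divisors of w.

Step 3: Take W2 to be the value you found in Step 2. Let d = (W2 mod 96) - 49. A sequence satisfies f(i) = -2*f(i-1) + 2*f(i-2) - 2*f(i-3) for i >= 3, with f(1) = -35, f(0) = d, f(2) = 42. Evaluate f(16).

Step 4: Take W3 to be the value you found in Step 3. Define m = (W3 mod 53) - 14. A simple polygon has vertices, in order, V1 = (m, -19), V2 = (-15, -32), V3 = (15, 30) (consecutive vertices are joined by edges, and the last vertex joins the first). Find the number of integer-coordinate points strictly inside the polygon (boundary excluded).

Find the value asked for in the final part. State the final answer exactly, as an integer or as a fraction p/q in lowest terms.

1382

Step 1: cross terms: (0*25 - 20*-12)=240, (20*38 - 11*25)=485, (11*32 - -20*38)=1112, (-20*-12 - 0*32)=240; twice the area = |2077| = 2077; area = 2077/2; boundary points = 1 + 1 + 1 + 4 = 7; strictly interior points = area - boundary/2 + 1 = 1036; answer 1036
Step 2: W1 = 1036; w = 9562; 9562 = 2 * 7 * 683; number of divisors = (1+1) * (1+1) * (1+1) = 8; answer 8
Step 3: W2 = 8; d = -41; f(3) = -2*(42) + 2*(-35) - 2*(-41) = -72; iterating: f(3)=-72, f(4)=298, f(5)=-824, f(6)=2388, f(7)=-7020, f(8)=20464, f(9)=-59744, f(10)=174456, f(11)=-509328, f(12)=1487056, f(13)=-4341680, f(14)=12676128, f(15)=-37009728, f(16)=108055072; answer 108055072
Step 4: W3 = 108055072; m = 36; cross terms: (36*-32 - -15*-19)=-1437, (-15*30 - 15*-32)=30, (15*-19 - 36*30)=-1365; twice the area = |-2772| = 2772; area = 1386; boundary points = 1 + 2 + 7 = 10; strictly interior points = area - boundary/2 + 1 = 1382; answer 1382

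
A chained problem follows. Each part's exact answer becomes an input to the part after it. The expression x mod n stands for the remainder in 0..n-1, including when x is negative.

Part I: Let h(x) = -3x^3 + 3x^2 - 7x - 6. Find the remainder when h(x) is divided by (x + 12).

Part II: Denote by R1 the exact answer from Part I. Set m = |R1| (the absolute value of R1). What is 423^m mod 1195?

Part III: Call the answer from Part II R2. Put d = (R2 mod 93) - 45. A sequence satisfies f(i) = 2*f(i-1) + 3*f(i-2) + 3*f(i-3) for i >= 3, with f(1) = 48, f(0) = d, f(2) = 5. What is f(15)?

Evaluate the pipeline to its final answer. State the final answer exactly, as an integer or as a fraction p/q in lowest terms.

265284112

Part I: remainder = value at the root: -3*(-12)^3 + 3*(-12)^2 - 7*(-12)^1 - 6 = (5184) + (432) + (84) + (-6) = 5694; answer 5694
Part II: R1 = 5694; m = 5694; squarings mod 1195: 423^1=423, 423^2=874, 423^4=271, 423^8=546, 423^16=561, 423^32=436, 423^64=91, 423^128=1111, 423^256=1081, 423^512=1046, 423^1024=691, 423^2048=676, 423^4096=486; 423^5694 = 423^2 * 423^4 * 423^8 * 423^16 * 423^32 * 423^512 * 423^1024 * 423^4096 = 174 (mod 1195); answer 174
Part III: R2 = 174; d = 36; f(3) = 2*(5) + 3*(48) + 3*(36) = 262; iterating: f(3)=262, f(4)=683, f(5)=2167, f(6)=7169, f(7)=22888, f(8)=73784, f(9)=237739, f(10)=765494, f(11)=2465557, f(12)=7940813, f(13)=25574779, f(14)=82368668, f(15)=265284112; answer 265284112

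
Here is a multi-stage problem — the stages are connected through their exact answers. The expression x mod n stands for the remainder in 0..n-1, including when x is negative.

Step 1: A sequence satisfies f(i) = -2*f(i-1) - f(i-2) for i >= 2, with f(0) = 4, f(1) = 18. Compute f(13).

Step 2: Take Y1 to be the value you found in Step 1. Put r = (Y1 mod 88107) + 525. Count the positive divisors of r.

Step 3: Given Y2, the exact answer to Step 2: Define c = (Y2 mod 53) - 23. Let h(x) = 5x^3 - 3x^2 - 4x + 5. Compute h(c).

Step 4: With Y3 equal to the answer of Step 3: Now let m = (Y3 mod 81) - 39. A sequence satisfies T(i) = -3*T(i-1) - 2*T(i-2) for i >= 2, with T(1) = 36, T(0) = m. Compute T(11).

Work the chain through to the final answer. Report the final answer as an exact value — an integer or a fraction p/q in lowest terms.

32772

Step 1: f(2) = -2*(18) - 1*(4) = -40; iterating: f(2)=-40, f(3)=62, f(4)=-84, f(5)=106, f(6)=-128, f(7)=150, f(8)=-172, f(9)=194, f(10)=-216, f(11)=238, f(12)=-260, f(13)=282; answer 282
Step 2: Y1 = 282; r = 807; 807 = 3 * 269; number of divisors = (1+1) * (1+1) = 4; answer 4
Step 3: Y2 = 4; c = -19; 5*(-19)^3 - 3*(-19)^2 - 4*(-19)^1 + 5 = (-34295) + (-1083) + (76) + (5) = -35297; answer -35297
Step 4: Y3 = -35297; m = -20; T(2) = -3*(36) - 2*(-20) = -68; iterating: T(2)=-68, T(3)=132, T(4)=-260, T(5)=516, T(6)=-1028, T(7)=2052, T(8)=-4100, T(9)=8196, T(10)=-16388, T(11)=32772; answer 32772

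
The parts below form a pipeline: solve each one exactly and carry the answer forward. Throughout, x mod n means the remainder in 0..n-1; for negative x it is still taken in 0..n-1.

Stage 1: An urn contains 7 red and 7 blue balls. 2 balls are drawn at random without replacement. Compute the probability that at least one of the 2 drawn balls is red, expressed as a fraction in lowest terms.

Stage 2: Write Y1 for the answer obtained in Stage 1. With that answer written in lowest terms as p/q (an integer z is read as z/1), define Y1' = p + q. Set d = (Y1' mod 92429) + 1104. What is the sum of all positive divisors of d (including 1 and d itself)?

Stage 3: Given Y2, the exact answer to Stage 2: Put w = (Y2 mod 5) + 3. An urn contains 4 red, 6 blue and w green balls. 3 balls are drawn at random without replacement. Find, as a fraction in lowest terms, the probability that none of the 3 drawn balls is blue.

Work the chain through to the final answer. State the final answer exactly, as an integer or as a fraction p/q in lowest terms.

3/14

Stage 1: total draws C(14,2) = 91; complement C(7,2) = 21; favorable 91 - 21 = 70; P = 10/13; answer 10/13
Stage 2: Y1 = 10/13; threaded value p + q = 23; d = 1127; 1127 = 7^2 * 23; sigma = (1 + 7 + 49) * (1 + 23) = 57 * 24 = 1368; answer 1368
Stage 3: Y2 = 1368; w = 6; total draws C(16,3) = 560; favorable C(10,3) = 120; P = 3/14; answer 3/14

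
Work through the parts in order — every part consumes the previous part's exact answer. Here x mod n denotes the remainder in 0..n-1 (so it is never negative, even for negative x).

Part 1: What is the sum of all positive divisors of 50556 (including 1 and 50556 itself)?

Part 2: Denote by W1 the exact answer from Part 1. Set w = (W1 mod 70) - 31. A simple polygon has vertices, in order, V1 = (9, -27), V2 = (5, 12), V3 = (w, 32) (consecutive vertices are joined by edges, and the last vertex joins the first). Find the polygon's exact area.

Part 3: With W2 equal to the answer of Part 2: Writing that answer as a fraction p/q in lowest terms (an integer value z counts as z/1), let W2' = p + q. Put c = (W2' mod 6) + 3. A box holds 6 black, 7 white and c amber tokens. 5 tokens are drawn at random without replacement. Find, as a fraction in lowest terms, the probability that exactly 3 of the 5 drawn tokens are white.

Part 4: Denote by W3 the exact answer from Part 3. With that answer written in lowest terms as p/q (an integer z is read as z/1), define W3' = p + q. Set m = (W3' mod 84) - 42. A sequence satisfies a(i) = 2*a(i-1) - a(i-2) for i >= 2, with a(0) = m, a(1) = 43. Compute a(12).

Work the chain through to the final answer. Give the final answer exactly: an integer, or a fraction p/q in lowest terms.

Part 1: 50556 = 2^2 * 3 * 11 * 383; sigma = (1 + 2 + 4) * (1 + 3) * (1 + 11) * (1 + 383) = 7 * 4 * 12 * 384 = 129024; answer 129024
Part 2: W1 = 129024; w = -17; cross terms: (9*12 - 5*-27)=243, (5*32 - -17*12)=364, (-17*-27 - 9*32)=171; twice the area = |778| = 778; area = 389; answer 389
Part 3: W2 = 389; threaded value p + q = 390; c = 3; total draws C(16,5) = 4368; favorable C(7,3)*C(9,2) = 1260; P = 15/52; answer 15/52
Part 4: W3 = 15/52; threaded value p + q = 67; m = 25; a(2) = 2*(43) - 1*(25) = 61; iterating: a(2)=61, a(3)=79, a(4)=97, a(5)=115, a(6)=133, a(7)=151, a(8)=169, a(9)=187, a(10)=205, a(11)=223, a(12)=241; answer 241

241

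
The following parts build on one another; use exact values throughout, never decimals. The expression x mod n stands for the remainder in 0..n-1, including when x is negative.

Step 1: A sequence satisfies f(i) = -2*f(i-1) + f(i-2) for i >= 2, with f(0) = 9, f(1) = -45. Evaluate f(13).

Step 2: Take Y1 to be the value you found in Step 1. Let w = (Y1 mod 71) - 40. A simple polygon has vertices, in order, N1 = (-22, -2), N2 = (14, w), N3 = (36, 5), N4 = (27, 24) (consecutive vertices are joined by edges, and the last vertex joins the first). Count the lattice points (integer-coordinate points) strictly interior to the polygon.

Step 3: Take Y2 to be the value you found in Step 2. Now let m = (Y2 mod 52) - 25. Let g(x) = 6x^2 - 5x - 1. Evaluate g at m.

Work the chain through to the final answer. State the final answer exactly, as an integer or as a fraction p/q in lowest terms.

Step 1: f(2) = -2*(-45) + 1*(9) = 99; iterating: f(2)=99, f(3)=-243, f(4)=585, f(5)=-1413, f(6)=3411, f(7)=-8235, f(8)=19881, f(9)=-47997, f(10)=115875, f(11)=-279747, f(12)=675369, f(13)=-1630485; answer -1630485
Step 2: Y1 = -1630485; w = -10; cross terms: (-22*-10 - 14*-2)=248, (14*5 - 36*-10)=430, (36*24 - 27*5)=729, (27*-2 - -22*24)=474; twice the area = |1881| = 1881; area = 1881/2; boundary points = 4 + 1 + 1 + 1 = 7; strictly interior points = area - boundary/2 + 1 = 938; answer 938
Step 3: Y2 = 938; m = -23; 6*(-23)^2 - 5*(-23)^1 - 1 = (3174) + (115) + (-1) = 3288; answer 3288

3288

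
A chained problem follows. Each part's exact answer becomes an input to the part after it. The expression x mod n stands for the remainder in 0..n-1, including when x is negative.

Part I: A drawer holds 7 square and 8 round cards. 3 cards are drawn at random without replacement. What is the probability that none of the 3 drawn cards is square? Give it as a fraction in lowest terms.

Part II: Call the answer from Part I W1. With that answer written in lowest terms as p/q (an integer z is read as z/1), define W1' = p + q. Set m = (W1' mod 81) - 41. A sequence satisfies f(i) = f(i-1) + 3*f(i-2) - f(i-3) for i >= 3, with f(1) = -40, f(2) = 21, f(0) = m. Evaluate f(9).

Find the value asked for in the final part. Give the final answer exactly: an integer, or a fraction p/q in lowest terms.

Part I: total draws C(15,3) = 455; favorable C(8,3) = 56; P = 8/65; answer 8/65
Part II: W1 = 8/65; threaded value p + q = 73; m = 32; f(3) = 1*(21) + 3*(-40) - 1*(32) = -131; iterating: f(3)=-131, f(4)=-28, f(5)=-442, f(6)=-395, f(7)=-1693, f(8)=-2436, f(9)=-7120; answer -7120

-7120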